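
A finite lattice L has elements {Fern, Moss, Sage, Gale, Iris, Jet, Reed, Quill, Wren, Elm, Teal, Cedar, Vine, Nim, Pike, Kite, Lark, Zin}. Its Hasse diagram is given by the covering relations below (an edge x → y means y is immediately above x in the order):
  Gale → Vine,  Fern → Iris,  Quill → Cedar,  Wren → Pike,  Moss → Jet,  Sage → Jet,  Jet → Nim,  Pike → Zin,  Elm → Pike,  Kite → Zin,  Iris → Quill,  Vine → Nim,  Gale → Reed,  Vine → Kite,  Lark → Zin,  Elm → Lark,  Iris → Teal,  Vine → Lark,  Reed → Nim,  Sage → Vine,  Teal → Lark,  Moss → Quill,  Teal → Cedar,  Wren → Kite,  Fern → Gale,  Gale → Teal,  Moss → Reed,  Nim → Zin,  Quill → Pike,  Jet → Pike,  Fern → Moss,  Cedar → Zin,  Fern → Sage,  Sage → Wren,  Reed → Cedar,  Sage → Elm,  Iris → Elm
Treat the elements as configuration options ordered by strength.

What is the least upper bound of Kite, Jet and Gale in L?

Zin

Common upper bounds of {Kite, Jet, Gale}: Zin.
The least among these is Zin.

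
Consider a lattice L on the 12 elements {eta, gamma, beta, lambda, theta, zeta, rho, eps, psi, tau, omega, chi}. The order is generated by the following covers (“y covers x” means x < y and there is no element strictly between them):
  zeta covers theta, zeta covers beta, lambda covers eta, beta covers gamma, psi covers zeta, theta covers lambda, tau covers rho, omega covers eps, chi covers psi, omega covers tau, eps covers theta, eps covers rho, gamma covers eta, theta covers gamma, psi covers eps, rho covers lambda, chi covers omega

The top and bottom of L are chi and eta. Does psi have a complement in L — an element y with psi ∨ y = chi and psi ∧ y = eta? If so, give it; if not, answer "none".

For every candidate y, either psi ∨ y ≠ chi or psi ∧ y ≠ eta; no complement exists.

none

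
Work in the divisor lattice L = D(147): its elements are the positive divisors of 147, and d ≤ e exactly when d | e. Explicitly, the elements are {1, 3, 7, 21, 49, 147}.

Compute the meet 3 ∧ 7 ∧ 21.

1

Common lower bounds of {3, 7, 21}: 1.
The greatest among these is 1.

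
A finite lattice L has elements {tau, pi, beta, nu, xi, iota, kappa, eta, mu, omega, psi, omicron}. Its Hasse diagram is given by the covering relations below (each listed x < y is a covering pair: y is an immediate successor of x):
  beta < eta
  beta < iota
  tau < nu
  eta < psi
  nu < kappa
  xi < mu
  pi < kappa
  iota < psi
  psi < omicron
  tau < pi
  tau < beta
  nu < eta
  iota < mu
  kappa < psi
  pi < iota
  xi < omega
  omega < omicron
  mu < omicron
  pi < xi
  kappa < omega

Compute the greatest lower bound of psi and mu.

Common lower bounds of {psi, mu}: beta, iota, pi, tau.
The greatest among these is iota.

iota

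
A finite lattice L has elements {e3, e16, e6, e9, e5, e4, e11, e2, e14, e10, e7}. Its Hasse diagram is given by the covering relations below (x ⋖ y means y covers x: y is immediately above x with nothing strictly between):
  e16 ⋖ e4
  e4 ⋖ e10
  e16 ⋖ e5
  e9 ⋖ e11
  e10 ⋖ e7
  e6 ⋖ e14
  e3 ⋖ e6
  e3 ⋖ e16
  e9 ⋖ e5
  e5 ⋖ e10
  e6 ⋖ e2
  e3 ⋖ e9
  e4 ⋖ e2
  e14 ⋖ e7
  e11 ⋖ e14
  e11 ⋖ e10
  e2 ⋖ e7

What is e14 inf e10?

e11

Common lower bounds of {e14, e10}: e11, e3, e9.
The greatest among these is e11.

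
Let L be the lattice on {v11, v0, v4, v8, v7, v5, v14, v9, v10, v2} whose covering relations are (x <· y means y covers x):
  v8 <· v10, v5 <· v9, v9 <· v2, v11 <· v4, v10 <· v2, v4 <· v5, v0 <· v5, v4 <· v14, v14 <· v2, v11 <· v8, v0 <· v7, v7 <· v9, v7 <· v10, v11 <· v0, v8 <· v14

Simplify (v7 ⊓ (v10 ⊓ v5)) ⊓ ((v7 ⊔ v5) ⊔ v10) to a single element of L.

v10 ∧ v5 = v0
v7 ∧ v0 = v0
v7 ∨ v5 = v9
v9 ∨ v10 = v2
v0 ∧ v2 = v0

v0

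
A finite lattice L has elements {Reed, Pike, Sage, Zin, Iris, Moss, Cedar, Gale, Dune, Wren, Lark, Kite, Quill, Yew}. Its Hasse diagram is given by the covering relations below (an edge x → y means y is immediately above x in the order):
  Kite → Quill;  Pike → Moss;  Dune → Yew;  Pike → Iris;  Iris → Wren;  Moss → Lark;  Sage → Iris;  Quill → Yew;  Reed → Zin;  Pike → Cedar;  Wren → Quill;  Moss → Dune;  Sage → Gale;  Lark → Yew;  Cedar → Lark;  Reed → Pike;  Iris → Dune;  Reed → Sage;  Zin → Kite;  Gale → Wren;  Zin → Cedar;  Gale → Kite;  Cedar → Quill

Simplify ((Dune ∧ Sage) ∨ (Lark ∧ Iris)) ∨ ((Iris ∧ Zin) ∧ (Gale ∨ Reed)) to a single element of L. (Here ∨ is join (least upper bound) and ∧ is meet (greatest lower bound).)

Iris

Dune ∧ Sage = Sage
Lark ∧ Iris = Pike
Sage ∨ Pike = Iris
Iris ∧ Zin = Reed
Gale ∨ Reed = Gale
Reed ∧ Gale = Reed
Iris ∨ Reed = Iris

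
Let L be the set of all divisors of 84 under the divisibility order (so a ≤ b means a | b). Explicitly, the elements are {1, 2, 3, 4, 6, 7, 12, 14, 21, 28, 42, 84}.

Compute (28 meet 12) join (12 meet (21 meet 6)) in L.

12

28 ∧ 12 = 4
21 ∧ 6 = 3
12 ∧ 3 = 3
4 ∨ 3 = 12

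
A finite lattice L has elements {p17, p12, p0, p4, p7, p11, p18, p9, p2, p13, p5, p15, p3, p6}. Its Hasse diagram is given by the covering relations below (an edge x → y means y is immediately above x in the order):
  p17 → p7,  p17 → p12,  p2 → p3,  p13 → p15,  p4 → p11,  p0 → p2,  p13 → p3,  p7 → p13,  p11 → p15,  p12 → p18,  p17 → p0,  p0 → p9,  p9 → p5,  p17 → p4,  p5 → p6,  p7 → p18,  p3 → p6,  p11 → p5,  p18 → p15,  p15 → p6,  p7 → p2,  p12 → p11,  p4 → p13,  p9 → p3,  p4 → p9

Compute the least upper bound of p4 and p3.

p3

Common upper bounds of {p4, p3}: p3, p6.
The least among these is p3.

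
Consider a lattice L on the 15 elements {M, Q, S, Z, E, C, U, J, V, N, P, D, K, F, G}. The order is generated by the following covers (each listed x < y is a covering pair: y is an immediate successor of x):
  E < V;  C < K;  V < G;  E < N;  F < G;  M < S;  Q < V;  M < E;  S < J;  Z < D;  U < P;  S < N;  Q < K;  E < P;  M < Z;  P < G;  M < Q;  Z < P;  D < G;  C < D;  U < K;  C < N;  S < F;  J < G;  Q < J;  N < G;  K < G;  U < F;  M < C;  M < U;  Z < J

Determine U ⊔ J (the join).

G

Common upper bounds of {U, J}: G.
The least among these is G.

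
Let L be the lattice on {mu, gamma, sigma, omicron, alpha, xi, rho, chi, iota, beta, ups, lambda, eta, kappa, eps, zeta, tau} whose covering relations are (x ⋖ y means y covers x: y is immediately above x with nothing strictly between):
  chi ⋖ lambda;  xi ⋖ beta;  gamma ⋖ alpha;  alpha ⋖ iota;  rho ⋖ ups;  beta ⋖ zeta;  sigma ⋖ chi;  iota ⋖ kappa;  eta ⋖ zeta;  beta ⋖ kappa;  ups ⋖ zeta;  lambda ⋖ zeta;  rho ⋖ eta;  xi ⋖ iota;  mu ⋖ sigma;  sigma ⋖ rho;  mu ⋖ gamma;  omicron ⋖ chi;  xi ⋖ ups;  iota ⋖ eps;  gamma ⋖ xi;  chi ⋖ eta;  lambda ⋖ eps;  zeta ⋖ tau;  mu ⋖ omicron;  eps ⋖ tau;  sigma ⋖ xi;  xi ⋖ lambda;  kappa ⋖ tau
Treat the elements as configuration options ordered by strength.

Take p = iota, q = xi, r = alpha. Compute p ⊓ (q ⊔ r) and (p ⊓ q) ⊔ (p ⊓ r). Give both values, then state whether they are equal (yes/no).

iota; iota; yes

q ⊔ r = iota, so p ⊓ (q ⊔ r) = iota ⊓ iota = iota.
p ⊓ q = xi and p ⊓ r = alpha, so (p ⊓ q) ⊔ (p ⊓ r) = xi ⊔ alpha = iota.
Equal: yes.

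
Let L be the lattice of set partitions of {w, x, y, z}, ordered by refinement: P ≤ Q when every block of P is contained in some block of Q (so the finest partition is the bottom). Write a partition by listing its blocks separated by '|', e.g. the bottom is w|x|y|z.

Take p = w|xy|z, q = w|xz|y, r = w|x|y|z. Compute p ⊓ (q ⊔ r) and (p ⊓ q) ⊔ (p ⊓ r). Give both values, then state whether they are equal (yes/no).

q ⊔ r = w|xz|y, so p ⊓ (q ⊔ r) = w|xy|z ⊓ w|xz|y = w|x|y|z.
p ⊓ q = w|x|y|z and p ⊓ r = w|x|y|z, so (p ⊓ q) ⊔ (p ⊓ r) = w|x|y|z ⊔ w|x|y|z = w|x|y|z.
Equal: yes.

w|x|y|z; w|x|y|z; yes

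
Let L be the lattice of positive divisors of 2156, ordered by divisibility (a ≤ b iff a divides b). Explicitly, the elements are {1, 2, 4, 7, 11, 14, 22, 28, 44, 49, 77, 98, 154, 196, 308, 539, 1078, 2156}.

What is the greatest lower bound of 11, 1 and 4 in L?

1

In the divisibility order, the meet is the greatest common divisor: gcd(11, 1, 4) = 1.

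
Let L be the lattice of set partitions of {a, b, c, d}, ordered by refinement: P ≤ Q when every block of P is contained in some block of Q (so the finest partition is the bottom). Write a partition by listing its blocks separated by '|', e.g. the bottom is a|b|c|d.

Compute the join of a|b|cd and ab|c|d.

ab|cd

The join of a|b|cd and ab|c|d merges any blocks that overlap across the partitions, giving ab|cd.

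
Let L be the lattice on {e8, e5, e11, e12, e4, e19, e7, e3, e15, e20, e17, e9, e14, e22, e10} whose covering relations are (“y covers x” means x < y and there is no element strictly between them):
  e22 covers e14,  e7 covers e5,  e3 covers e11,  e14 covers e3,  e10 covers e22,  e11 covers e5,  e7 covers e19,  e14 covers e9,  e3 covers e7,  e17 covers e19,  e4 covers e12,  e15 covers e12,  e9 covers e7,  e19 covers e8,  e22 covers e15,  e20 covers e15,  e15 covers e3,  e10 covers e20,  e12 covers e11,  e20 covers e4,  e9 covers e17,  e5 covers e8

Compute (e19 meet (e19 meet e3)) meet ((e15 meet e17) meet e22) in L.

e19

e19 ∧ e3 = e19
e19 ∧ e19 = e19
e15 ∧ e17 = e19
e19 ∧ e22 = e19
e19 ∧ e19 = e19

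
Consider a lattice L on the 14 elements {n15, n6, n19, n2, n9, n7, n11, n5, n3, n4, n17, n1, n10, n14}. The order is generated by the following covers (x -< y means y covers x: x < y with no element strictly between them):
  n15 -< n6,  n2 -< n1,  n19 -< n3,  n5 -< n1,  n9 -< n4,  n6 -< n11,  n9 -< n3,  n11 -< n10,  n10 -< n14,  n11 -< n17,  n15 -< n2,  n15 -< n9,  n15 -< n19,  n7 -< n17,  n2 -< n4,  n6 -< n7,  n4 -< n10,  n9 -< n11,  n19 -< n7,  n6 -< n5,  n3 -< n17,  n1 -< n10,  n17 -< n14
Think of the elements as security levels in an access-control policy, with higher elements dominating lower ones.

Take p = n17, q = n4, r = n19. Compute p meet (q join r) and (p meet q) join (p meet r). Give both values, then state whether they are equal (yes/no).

q join r = n14, so p meet (q join r) = n17 meet n14 = n17.
p meet q = n9 and p meet r = n19, so (p meet q) join (p meet r) = n9 join n19 = n3.
Equal: no.

n17; n3; no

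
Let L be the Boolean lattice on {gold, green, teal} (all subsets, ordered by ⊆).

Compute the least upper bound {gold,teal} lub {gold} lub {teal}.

Common upper bounds of {{gold,teal}, {gold}, {teal}}: {gold,green,teal}, {gold,teal}.
The least among these is {gold,teal}.

{gold,teal}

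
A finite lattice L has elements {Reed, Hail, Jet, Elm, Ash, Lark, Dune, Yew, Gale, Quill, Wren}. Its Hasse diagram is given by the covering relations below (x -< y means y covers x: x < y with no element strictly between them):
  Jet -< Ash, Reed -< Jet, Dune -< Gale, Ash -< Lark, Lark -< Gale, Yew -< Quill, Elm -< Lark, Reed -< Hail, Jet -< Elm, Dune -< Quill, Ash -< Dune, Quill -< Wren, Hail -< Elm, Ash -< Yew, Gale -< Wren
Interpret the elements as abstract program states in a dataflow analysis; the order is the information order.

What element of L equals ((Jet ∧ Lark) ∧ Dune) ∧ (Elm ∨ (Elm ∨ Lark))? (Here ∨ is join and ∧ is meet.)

Jet

Jet ∧ Lark = Jet
Jet ∧ Dune = Jet
Elm ∨ Lark = Lark
Elm ∨ Lark = Lark
Jet ∧ Lark = Jet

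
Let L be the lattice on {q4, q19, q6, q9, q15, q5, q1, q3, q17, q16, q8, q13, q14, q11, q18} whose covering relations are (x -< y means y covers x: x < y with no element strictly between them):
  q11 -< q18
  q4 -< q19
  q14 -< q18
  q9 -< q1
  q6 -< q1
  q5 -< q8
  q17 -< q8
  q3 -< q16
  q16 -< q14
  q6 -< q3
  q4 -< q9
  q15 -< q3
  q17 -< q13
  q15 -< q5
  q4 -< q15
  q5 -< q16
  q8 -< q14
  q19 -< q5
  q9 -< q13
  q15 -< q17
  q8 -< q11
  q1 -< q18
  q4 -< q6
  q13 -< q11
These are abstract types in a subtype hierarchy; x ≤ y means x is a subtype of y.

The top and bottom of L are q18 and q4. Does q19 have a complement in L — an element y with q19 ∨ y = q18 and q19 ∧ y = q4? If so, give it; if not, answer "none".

Need y with q19 ∨ y = q18 and q19 ∧ y = q4.
Checking each element gives: q1.

q1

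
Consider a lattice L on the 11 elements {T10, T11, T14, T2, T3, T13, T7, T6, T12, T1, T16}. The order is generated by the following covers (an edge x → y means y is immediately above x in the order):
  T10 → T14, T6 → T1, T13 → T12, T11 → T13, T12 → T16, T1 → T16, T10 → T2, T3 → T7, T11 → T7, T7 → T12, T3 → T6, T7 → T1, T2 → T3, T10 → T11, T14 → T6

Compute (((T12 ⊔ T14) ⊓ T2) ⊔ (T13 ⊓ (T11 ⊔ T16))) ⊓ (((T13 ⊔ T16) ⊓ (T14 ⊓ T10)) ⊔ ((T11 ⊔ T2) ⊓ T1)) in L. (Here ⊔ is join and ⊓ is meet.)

T7

T12 ∨ T14 = T16
T16 ∧ T2 = T2
T11 ∨ T16 = T16
T13 ∧ T16 = T13
T2 ∨ T13 = T12
T13 ∨ T16 = T16
T14 ∧ T10 = T10
T16 ∧ T10 = T10
T11 ∨ T2 = T7
T7 ∧ T1 = T7
T10 ∨ T7 = T7
T12 ∧ T7 = T7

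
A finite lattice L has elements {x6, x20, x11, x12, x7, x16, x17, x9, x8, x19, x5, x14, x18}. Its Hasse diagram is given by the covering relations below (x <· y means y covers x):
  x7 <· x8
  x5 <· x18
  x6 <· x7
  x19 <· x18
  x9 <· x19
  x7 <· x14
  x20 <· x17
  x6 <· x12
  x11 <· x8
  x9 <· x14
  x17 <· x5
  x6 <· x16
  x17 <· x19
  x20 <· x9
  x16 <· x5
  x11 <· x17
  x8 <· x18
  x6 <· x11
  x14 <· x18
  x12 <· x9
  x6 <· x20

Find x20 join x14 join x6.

Common upper bounds of {x20, x14, x6}: x14, x18.
The least among these is x14.

x14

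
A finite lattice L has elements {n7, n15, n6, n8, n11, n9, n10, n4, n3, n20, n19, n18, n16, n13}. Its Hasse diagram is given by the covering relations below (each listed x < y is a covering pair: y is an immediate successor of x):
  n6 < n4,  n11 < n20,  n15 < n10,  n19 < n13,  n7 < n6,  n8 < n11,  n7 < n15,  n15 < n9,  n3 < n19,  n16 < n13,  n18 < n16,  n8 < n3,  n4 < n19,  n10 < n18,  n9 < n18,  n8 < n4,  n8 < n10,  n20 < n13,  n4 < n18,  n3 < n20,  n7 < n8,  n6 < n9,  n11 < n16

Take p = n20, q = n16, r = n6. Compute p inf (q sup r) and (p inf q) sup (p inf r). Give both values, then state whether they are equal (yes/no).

n11; n11; yes

q sup r = n16, so p inf (q sup r) = n20 inf n16 = n11.
p inf q = n11 and p inf r = n7, so (p inf q) sup (p inf r) = n11 sup n7 = n11.
Equal: yes.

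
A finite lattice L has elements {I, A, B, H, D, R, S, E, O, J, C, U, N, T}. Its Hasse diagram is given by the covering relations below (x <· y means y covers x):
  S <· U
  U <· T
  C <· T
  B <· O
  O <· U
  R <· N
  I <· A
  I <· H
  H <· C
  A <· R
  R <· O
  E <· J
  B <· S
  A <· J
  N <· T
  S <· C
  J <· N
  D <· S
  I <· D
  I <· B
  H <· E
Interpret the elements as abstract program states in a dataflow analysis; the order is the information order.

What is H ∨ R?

N

Common upper bounds of {H, R}: N, T.
The least among these is N.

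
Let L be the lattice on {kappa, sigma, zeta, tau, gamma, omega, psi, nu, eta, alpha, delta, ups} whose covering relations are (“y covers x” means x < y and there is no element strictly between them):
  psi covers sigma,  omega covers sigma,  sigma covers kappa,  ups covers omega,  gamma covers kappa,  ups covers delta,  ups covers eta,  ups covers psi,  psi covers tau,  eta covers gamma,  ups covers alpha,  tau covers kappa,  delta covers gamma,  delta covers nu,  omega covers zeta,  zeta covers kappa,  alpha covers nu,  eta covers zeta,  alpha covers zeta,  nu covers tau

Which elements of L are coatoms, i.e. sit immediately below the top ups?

The coatoms are exactly the elements covered by ups: alpha, delta, eta, omega, psi.

alpha, delta, eta, omega, psi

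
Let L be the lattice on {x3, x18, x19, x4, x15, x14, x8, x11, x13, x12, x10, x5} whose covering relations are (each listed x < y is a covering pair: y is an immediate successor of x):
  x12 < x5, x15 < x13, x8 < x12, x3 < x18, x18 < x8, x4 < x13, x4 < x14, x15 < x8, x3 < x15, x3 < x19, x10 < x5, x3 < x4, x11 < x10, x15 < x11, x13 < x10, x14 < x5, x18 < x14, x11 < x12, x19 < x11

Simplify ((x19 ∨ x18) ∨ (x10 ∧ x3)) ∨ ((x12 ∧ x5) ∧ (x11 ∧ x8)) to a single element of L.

x12

x19 ∨ x18 = x12
x10 ∧ x3 = x3
x12 ∨ x3 = x12
x12 ∧ x5 = x12
x11 ∧ x8 = x15
x12 ∧ x15 = x15
x12 ∨ x15 = x12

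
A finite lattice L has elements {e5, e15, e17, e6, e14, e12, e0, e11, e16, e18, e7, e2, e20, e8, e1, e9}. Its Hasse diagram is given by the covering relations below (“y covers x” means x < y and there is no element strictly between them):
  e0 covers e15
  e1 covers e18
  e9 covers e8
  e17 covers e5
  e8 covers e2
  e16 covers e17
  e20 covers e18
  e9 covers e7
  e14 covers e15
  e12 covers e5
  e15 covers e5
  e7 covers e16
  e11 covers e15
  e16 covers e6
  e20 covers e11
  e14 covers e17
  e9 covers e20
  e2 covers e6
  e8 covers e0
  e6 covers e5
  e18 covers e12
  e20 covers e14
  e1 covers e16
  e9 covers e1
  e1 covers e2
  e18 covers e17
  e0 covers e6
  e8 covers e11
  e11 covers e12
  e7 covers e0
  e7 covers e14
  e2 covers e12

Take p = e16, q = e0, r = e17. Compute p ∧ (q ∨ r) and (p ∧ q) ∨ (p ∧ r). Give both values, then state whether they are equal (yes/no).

e16; e16; yes

q ∨ r = e7, so p ∧ (q ∨ r) = e16 ∧ e7 = e16.
p ∧ q = e6 and p ∧ r = e17, so (p ∧ q) ∨ (p ∧ r) = e6 ∨ e17 = e16.
Equal: yes.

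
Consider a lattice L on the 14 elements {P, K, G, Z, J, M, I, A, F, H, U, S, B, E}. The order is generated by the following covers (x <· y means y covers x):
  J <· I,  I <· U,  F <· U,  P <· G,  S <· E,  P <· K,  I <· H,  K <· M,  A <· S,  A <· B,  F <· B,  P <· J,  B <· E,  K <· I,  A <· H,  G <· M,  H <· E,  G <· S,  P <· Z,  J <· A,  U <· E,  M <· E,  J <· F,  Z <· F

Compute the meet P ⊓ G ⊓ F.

Common lower bounds of {P, G, F}: P.
The greatest among these is P.

P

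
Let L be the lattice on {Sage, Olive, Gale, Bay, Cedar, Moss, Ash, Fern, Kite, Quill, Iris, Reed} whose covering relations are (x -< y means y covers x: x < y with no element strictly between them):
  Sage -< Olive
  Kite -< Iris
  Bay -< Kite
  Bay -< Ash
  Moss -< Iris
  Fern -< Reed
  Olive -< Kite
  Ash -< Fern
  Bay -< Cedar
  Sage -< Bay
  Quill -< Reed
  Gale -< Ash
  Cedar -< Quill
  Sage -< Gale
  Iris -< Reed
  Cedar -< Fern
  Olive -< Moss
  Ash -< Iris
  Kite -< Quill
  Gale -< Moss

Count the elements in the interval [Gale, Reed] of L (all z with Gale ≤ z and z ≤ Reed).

6

The interval [Gale, Reed] = {Ash, Fern, Gale, Iris, Moss, Reed}, which has 6 elements.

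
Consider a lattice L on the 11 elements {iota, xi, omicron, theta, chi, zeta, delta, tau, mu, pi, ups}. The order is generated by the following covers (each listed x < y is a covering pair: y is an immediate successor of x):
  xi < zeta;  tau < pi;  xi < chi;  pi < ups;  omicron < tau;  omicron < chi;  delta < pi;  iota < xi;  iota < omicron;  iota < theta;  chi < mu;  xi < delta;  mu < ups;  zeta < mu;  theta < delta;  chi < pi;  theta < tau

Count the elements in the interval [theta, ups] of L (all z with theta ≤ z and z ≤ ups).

The interval [theta, ups] = {delta, pi, tau, theta, ups}, which has 5 elements.

5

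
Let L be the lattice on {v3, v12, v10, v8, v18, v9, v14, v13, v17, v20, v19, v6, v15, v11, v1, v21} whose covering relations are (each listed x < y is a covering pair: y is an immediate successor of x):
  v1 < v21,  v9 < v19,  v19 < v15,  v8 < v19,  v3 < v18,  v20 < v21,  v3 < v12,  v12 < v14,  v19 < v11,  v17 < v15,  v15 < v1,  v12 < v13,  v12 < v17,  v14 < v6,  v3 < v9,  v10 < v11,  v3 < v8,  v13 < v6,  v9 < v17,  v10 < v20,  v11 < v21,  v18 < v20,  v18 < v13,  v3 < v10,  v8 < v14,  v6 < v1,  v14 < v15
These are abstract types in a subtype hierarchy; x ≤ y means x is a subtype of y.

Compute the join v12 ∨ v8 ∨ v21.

v21

Common upper bounds of {v12, v8, v21}: v21.
The least among these is v21.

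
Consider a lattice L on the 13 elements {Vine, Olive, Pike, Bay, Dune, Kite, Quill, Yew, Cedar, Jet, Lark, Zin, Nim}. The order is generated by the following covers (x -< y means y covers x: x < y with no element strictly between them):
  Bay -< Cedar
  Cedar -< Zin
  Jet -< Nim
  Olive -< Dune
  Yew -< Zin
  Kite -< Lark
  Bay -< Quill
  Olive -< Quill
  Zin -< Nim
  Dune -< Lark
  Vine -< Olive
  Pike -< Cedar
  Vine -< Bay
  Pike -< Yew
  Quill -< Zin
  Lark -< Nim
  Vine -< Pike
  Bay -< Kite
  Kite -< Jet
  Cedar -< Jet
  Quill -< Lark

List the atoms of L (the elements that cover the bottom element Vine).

Bay, Olive, Pike

The atoms are exactly the elements that cover Vine: Bay, Olive, Pike.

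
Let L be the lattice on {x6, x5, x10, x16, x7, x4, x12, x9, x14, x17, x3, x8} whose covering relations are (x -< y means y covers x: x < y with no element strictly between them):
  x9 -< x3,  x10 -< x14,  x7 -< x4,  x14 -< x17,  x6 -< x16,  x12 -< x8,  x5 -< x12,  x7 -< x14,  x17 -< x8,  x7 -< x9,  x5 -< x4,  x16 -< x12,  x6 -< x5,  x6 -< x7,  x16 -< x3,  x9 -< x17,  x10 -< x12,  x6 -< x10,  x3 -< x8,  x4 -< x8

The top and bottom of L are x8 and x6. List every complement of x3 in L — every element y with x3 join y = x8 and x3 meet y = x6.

Need y with x3 ∨ y = x8 and x3 ∧ y = x6.
Checking each element gives: x10, x5.

x10, x5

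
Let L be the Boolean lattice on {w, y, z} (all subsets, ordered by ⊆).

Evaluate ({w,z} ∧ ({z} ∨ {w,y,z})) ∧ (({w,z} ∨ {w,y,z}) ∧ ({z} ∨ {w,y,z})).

{z} ∨ {w,y,z} = {w,y,z}
{w,z} ∧ {w,y,z} = {w,z}
{w,z} ∨ {w,y,z} = {w,y,z}
{z} ∨ {w,y,z} = {w,y,z}
{w,y,z} ∧ {w,y,z} = {w,y,z}
{w,z} ∧ {w,y,z} = {w,z}

{w,z}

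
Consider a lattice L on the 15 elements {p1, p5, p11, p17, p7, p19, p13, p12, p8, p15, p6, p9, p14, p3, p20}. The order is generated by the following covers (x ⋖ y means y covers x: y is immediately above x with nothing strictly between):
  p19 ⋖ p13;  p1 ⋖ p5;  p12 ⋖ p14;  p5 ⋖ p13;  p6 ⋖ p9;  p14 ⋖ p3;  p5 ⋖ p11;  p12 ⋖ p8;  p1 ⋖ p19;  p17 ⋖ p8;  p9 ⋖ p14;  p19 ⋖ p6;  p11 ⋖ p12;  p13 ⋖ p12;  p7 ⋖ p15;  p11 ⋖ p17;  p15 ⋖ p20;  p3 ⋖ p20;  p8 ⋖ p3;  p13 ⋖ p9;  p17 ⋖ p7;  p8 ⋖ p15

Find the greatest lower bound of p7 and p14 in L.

p11

Common lower bounds of {p7, p14}: p1, p11, p5.
The greatest among these is p11.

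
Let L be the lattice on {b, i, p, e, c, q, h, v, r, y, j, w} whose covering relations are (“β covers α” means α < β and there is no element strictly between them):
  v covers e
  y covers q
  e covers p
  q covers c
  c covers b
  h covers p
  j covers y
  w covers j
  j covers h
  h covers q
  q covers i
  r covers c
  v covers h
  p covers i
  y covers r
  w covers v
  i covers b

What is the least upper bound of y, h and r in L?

Common upper bounds of {y, h, r}: j, w.
The least among these is j.

j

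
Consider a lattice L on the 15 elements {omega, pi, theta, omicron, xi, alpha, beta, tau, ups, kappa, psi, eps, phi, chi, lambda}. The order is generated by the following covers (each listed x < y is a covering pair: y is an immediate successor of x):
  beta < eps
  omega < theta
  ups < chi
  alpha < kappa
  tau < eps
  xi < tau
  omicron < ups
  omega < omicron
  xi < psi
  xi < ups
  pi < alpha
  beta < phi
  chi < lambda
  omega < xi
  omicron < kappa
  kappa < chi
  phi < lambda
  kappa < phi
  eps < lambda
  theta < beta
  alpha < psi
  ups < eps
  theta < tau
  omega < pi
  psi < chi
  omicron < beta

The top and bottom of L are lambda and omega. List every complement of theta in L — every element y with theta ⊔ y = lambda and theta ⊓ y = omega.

chi, psi

Need y with theta ∨ y = lambda and theta ∧ y = omega.
Checking each element gives: chi, psi.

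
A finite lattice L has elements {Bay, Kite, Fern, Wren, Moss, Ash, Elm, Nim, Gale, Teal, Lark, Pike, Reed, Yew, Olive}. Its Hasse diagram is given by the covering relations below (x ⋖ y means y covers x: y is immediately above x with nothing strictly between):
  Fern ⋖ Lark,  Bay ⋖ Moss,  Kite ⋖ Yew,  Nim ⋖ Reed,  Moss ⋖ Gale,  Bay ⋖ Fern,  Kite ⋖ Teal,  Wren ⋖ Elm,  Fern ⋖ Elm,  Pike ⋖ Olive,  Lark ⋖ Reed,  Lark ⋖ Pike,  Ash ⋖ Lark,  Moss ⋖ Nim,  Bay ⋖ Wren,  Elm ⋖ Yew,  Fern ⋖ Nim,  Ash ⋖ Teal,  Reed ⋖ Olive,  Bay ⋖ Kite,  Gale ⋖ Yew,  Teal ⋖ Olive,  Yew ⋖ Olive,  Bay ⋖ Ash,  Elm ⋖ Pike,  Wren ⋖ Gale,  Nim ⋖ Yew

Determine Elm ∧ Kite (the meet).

Bay

Common lower bounds of {Elm, Kite}: Bay.
The greatest among these is Bay.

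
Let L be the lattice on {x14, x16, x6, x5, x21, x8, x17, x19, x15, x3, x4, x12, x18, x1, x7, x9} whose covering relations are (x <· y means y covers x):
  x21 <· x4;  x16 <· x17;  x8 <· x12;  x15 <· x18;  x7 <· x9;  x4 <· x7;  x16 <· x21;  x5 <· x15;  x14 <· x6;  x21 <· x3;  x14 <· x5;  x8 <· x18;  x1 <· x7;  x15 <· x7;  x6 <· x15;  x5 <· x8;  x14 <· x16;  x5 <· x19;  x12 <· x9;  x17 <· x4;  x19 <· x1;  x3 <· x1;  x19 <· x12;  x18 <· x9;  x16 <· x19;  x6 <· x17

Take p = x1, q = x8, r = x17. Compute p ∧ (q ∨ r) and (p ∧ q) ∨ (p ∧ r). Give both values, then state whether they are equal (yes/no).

q ∨ r = x9, so p ∧ (q ∨ r) = x1 ∧ x9 = x1.
p ∧ q = x5 and p ∧ r = x16, so (p ∧ q) ∨ (p ∧ r) = x5 ∨ x16 = x19.
Equal: no.

x1; x19; no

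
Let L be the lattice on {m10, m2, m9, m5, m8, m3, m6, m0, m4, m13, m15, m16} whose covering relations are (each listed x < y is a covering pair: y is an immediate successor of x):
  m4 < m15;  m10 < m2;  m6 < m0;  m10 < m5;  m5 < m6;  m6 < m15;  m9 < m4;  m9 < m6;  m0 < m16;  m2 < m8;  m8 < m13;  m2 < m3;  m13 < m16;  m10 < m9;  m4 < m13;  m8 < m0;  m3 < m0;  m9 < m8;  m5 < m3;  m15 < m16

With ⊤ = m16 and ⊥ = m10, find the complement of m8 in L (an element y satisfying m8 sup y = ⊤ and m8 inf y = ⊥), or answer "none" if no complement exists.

For every candidate y, either m8 ∨ y ≠ m16 or m8 ∧ y ≠ m10; no complement exists.

none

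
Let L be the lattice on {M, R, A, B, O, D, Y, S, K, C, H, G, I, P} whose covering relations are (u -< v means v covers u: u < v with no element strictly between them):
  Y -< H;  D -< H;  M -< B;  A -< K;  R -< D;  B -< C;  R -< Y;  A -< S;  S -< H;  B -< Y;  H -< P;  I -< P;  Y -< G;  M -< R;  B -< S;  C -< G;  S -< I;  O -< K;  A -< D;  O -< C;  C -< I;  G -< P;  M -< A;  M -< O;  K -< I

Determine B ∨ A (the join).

S

Common upper bounds of {B, A}: H, I, P, S.
The least among these is S.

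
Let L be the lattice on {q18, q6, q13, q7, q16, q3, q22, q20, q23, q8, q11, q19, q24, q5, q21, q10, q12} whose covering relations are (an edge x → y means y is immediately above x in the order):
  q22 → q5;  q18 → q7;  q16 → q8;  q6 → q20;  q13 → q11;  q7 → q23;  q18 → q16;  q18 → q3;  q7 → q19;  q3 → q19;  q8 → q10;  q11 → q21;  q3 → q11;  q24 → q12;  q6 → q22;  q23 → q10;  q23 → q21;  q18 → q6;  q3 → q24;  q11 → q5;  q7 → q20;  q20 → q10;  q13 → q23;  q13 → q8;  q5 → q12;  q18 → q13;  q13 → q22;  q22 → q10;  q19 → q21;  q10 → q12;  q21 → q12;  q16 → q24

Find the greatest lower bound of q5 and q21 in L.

Common lower bounds of {q5, q21}: q11, q13, q18, q3.
The greatest among these is q11.

q11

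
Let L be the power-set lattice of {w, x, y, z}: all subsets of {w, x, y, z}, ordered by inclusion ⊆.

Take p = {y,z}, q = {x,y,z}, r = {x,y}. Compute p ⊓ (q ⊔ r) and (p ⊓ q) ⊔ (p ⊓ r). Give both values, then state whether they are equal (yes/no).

{y,z}; {y,z}; yes

q ⊔ r = {x,y,z}, so p ⊓ (q ⊔ r) = {y,z} ⊓ {x,y,z} = {y,z}.
p ⊓ q = {y,z} and p ⊓ r = {y}, so (p ⊓ q) ⊔ (p ⊓ r) = {y,z} ⊔ {y} = {y,z}.
Equal: yes.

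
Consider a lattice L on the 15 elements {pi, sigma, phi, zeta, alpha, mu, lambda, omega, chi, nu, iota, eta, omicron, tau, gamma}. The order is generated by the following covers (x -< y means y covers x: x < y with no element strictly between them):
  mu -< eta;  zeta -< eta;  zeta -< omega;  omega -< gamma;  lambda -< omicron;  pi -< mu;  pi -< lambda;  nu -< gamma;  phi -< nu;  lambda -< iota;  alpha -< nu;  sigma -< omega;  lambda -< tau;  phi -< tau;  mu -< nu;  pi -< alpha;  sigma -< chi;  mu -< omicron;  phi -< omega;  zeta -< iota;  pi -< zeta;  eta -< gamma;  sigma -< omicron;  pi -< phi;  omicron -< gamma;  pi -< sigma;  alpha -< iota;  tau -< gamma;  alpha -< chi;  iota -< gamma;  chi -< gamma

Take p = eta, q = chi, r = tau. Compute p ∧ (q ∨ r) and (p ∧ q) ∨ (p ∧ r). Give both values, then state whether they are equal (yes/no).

q ∨ r = gamma, so p ∧ (q ∨ r) = eta ∧ gamma = eta.
p ∧ q = pi and p ∧ r = pi, so (p ∧ q) ∨ (p ∧ r) = pi ∨ pi = pi.
Equal: no.

eta; pi; no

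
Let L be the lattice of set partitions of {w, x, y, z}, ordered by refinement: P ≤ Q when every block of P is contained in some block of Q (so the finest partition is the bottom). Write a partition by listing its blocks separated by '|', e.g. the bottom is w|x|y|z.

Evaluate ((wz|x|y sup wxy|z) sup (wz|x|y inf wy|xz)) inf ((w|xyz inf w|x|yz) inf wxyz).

w|x|yz

wz|x|y ∨ wxy|z = wxyz
wz|x|y ∧ wy|xz = w|x|y|z
wxyz ∨ w|x|y|z = wxyz
w|xyz ∧ w|x|yz = w|x|yz
w|x|yz ∧ wxyz = w|x|yz
wxyz ∧ w|x|yz = w|x|yz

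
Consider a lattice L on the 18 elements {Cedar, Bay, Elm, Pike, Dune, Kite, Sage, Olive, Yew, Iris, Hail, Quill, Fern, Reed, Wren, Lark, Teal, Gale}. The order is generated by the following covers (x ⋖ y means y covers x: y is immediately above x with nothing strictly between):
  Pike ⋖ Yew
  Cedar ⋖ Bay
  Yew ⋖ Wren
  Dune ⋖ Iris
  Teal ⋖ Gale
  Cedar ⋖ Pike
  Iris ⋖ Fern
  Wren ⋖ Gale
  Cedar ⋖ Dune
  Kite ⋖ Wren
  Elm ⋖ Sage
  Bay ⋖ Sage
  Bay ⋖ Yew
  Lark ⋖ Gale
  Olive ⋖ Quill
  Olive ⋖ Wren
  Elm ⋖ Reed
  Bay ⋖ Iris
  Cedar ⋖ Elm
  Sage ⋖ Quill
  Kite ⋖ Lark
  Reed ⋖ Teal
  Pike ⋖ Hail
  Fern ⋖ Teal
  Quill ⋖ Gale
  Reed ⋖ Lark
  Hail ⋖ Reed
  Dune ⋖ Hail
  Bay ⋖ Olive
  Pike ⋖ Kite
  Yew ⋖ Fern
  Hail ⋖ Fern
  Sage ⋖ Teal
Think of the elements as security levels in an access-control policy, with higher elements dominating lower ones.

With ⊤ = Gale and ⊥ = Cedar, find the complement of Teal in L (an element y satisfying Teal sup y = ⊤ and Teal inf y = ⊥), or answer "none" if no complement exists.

For every candidate y, either Teal ∨ y ≠ Gale or Teal ∧ y ≠ Cedar; no complement exists.

none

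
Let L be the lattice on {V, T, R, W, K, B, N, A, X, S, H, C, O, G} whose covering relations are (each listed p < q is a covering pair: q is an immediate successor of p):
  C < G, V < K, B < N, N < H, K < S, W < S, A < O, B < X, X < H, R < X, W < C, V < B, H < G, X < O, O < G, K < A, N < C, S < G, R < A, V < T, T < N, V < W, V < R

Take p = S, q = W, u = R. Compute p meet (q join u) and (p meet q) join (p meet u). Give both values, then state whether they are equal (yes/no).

S; W; no

q join u = G, so p meet (q join u) = S meet G = S.
p meet q = W and p meet u = V, so (p meet q) join (p meet u) = W join V = W.
Equal: no.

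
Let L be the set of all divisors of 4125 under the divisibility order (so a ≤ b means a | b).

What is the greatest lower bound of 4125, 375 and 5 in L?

5

In the divisibility order, the meet is the greatest common divisor: gcd(4125, 375, 5) = 5.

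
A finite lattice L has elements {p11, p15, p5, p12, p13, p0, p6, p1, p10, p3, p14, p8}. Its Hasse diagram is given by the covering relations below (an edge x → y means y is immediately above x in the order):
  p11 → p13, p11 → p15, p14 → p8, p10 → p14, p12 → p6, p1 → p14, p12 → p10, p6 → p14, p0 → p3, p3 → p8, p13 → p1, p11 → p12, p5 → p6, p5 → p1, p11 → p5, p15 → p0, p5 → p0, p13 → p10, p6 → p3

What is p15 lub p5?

Common upper bounds of {p15, p5}: p0, p3, p8.
The least among these is p0.

p0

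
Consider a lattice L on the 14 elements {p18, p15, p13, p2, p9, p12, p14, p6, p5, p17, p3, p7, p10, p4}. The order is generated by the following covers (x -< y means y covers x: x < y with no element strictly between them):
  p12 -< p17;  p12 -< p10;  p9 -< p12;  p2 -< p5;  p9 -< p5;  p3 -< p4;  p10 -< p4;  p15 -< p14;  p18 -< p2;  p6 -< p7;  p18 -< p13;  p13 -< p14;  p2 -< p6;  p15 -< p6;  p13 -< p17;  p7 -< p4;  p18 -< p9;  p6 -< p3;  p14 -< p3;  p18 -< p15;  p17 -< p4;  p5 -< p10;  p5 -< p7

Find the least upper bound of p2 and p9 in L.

Common upper bounds of {p2, p9}: p10, p4, p5, p7.
The least among these is p5.

p5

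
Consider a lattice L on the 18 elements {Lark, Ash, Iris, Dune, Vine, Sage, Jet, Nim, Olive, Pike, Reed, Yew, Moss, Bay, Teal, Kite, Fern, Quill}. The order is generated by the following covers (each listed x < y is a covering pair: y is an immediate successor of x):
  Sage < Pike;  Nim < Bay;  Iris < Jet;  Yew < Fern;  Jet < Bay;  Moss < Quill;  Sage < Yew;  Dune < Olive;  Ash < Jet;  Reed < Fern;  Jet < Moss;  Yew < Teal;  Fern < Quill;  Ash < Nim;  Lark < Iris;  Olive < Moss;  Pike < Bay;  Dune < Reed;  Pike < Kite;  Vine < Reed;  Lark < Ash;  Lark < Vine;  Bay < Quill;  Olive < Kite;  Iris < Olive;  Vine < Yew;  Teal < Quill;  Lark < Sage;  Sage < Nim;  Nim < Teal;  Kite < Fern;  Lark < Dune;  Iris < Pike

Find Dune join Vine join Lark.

Reed

Common upper bounds of {Dune, Vine, Lark}: Fern, Quill, Reed.
The least among these is Reed.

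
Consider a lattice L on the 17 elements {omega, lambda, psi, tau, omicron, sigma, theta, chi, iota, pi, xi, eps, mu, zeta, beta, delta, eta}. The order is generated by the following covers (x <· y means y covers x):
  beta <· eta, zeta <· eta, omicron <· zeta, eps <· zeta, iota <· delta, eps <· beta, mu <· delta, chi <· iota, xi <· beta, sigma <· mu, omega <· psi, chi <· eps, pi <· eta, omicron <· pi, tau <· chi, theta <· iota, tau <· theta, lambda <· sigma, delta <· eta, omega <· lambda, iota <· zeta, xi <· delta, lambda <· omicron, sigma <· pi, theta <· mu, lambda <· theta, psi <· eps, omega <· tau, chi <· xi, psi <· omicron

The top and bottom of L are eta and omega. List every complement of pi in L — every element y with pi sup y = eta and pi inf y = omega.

chi, tau, xi

Need y with pi ∨ y = eta and pi ∧ y = omega.
Checking each element gives: chi, tau, xi.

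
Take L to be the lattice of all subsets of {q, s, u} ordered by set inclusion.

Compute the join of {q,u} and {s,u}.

Under ⊆, join is union: {q,u} ∪ {s,u} = {q,s,u}.

{q,s,u}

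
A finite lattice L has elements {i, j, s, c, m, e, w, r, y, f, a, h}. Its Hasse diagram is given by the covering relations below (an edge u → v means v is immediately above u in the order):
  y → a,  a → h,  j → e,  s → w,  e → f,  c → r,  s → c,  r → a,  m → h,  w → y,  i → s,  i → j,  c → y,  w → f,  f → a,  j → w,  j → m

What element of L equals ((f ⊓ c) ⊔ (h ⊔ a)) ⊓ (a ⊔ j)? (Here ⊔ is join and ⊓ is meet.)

a

f ∧ c = s
h ∨ a = h
s ∨ h = h
a ∨ j = a
h ∧ a = a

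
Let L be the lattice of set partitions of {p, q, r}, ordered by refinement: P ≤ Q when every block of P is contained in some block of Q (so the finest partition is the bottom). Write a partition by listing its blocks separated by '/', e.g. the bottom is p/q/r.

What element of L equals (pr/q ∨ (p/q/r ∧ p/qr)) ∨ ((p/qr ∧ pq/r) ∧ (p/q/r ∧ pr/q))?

p/q/r ∧ p/qr = p/q/r
pr/q ∨ p/q/r = pr/q
p/qr ∧ pq/r = p/q/r
p/q/r ∧ pr/q = p/q/r
p/q/r ∧ p/q/r = p/q/r
pr/q ∨ p/q/r = pr/q

pr/q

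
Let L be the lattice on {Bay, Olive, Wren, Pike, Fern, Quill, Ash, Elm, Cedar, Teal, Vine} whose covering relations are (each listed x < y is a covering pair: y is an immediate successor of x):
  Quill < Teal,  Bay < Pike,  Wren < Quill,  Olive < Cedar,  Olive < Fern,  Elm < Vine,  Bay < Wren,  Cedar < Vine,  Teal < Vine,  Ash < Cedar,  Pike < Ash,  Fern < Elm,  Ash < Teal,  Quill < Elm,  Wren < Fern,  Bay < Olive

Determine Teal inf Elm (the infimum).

Quill

Common lower bounds of {Teal, Elm}: Bay, Quill, Wren.
The greatest among these is Quill.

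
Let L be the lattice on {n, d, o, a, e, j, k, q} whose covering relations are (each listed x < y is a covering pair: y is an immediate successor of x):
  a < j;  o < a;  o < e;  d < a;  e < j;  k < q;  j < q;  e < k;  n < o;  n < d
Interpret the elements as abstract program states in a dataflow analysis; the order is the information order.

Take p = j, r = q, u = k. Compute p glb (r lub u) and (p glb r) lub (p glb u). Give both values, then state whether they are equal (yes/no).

r lub u = q, so p glb (r lub u) = j glb q = j.
p glb r = j and p glb u = e, so (p glb r) lub (p glb u) = j lub e = j.
Equal: yes.

j; j; yes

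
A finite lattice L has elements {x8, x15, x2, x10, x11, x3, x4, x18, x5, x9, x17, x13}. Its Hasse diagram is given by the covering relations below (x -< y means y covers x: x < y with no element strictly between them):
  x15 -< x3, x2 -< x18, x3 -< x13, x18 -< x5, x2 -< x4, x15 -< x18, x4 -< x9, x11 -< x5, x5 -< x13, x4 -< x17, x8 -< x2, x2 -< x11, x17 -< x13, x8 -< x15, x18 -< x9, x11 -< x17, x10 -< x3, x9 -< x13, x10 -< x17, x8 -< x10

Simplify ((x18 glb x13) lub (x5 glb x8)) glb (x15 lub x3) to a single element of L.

x18 ∧ x13 = x18
x5 ∧ x8 = x8
x18 ∨ x8 = x18
x15 ∨ x3 = x3
x18 ∧ x3 = x15

x15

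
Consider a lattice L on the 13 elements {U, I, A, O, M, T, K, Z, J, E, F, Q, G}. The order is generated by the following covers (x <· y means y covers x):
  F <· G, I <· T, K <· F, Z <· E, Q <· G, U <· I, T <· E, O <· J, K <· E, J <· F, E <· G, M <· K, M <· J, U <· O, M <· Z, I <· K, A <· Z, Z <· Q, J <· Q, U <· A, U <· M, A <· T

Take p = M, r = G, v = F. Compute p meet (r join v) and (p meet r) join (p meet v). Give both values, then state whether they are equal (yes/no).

M; M; yes

r join v = G, so p meet (r join v) = M meet G = M.
p meet r = M and p meet v = M, so (p meet r) join (p meet v) = M join M = M.
Equal: yes.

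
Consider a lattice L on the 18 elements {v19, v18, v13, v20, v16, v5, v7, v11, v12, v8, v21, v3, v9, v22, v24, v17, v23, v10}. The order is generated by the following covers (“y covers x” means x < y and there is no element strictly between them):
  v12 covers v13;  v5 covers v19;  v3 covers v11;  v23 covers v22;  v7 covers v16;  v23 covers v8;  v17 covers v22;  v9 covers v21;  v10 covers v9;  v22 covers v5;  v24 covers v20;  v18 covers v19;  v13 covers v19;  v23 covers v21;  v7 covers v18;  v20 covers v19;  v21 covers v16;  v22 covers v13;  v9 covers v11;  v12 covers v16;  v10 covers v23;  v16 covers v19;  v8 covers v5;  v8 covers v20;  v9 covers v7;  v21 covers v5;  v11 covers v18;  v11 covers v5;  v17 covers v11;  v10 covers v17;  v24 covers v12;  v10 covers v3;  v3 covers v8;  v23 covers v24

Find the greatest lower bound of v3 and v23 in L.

Common lower bounds of {v3, v23}: v19, v20, v5, v8.
The greatest among these is v8.

v8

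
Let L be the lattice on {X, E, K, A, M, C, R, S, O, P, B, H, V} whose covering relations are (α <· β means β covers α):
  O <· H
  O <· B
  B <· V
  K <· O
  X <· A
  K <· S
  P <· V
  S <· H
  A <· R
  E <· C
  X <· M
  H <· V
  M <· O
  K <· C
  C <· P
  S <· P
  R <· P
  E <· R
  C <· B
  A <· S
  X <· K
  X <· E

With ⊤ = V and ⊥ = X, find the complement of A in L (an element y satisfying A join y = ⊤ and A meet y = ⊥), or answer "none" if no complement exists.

B

Need y with A ∨ y = V and A ∧ y = X.
Checking each element gives: B.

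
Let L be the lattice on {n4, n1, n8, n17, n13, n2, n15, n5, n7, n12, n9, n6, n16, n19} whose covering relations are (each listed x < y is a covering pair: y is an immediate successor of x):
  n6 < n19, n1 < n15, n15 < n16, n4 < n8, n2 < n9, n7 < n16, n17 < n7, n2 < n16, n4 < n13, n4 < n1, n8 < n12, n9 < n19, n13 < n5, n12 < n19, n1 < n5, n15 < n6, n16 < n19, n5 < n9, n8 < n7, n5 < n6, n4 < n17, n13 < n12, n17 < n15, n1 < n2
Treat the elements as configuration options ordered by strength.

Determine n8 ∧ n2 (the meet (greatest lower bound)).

Common lower bounds of {n8, n2}: n4.
The greatest among these is n4.

n4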